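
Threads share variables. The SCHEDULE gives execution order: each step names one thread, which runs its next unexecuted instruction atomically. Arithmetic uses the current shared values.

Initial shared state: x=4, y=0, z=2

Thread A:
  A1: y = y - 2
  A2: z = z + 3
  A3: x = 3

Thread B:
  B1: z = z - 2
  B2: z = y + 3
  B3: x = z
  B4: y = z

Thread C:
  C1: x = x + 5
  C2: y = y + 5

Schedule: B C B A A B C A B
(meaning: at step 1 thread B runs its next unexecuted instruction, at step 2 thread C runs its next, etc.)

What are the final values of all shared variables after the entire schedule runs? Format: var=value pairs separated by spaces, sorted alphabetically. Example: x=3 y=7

Answer: x=3 y=6 z=6

Derivation:
Step 1: thread B executes B1 (z = z - 2). Shared: x=4 y=0 z=0. PCs: A@0 B@1 C@0
Step 2: thread C executes C1 (x = x + 5). Shared: x=9 y=0 z=0. PCs: A@0 B@1 C@1
Step 3: thread B executes B2 (z = y + 3). Shared: x=9 y=0 z=3. PCs: A@0 B@2 C@1
Step 4: thread A executes A1 (y = y - 2). Shared: x=9 y=-2 z=3. PCs: A@1 B@2 C@1
Step 5: thread A executes A2 (z = z + 3). Shared: x=9 y=-2 z=6. PCs: A@2 B@2 C@1
Step 6: thread B executes B3 (x = z). Shared: x=6 y=-2 z=6. PCs: A@2 B@3 C@1
Step 7: thread C executes C2 (y = y + 5). Shared: x=6 y=3 z=6. PCs: A@2 B@3 C@2
Step 8: thread A executes A3 (x = 3). Shared: x=3 y=3 z=6. PCs: A@3 B@3 C@2
Step 9: thread B executes B4 (y = z). Shared: x=3 y=6 z=6. PCs: A@3 B@4 C@2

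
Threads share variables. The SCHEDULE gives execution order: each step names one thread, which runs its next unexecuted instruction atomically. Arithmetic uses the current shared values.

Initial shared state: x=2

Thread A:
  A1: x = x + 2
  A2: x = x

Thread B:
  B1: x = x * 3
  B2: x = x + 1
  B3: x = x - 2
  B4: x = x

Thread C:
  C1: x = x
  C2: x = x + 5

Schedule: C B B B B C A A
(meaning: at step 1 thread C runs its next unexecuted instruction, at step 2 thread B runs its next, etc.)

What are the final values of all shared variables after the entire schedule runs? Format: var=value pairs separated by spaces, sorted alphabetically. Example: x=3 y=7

Step 1: thread C executes C1 (x = x). Shared: x=2. PCs: A@0 B@0 C@1
Step 2: thread B executes B1 (x = x * 3). Shared: x=6. PCs: A@0 B@1 C@1
Step 3: thread B executes B2 (x = x + 1). Shared: x=7. PCs: A@0 B@2 C@1
Step 4: thread B executes B3 (x = x - 2). Shared: x=5. PCs: A@0 B@3 C@1
Step 5: thread B executes B4 (x = x). Shared: x=5. PCs: A@0 B@4 C@1
Step 6: thread C executes C2 (x = x + 5). Shared: x=10. PCs: A@0 B@4 C@2
Step 7: thread A executes A1 (x = x + 2). Shared: x=12. PCs: A@1 B@4 C@2
Step 8: thread A executes A2 (x = x). Shared: x=12. PCs: A@2 B@4 C@2

Answer: x=12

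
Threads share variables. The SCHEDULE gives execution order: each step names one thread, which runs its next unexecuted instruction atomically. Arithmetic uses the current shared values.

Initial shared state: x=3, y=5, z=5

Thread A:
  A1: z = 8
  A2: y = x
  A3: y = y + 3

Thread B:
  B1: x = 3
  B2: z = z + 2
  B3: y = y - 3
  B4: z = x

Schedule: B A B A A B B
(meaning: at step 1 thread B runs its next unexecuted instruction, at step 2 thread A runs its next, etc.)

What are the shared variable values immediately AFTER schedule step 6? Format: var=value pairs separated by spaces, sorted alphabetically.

Step 1: thread B executes B1 (x = 3). Shared: x=3 y=5 z=5. PCs: A@0 B@1
Step 2: thread A executes A1 (z = 8). Shared: x=3 y=5 z=8. PCs: A@1 B@1
Step 3: thread B executes B2 (z = z + 2). Shared: x=3 y=5 z=10. PCs: A@1 B@2
Step 4: thread A executes A2 (y = x). Shared: x=3 y=3 z=10. PCs: A@2 B@2
Step 5: thread A executes A3 (y = y + 3). Shared: x=3 y=6 z=10. PCs: A@3 B@2
Step 6: thread B executes B3 (y = y - 3). Shared: x=3 y=3 z=10. PCs: A@3 B@3

Answer: x=3 y=3 z=10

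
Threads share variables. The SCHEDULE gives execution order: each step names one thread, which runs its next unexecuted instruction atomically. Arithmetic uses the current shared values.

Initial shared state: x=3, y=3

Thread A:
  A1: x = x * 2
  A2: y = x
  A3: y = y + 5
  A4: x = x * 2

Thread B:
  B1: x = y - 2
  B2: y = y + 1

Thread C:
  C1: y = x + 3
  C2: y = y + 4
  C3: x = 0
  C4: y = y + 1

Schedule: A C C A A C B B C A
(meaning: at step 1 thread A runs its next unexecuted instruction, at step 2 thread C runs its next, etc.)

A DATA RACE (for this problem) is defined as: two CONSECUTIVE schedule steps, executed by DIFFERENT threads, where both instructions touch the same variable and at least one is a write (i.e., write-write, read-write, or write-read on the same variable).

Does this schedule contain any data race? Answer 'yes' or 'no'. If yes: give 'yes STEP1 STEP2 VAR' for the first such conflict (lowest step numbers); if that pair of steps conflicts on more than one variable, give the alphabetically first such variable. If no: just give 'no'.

Answer: yes 1 2 x

Derivation:
Steps 1,2: A(x = x * 2) vs C(y = x + 3). RACE on x (W-R).
Steps 2,3: same thread (C). No race.
Steps 3,4: C(y = y + 4) vs A(y = x). RACE on y (W-W).
Steps 4,5: same thread (A). No race.
Steps 5,6: A(r=y,w=y) vs C(r=-,w=x). No conflict.
Steps 6,7: C(x = 0) vs B(x = y - 2). RACE on x (W-W).
Steps 7,8: same thread (B). No race.
Steps 8,9: B(y = y + 1) vs C(y = y + 1). RACE on y (W-W).
Steps 9,10: C(r=y,w=y) vs A(r=x,w=x). No conflict.
First conflict at steps 1,2.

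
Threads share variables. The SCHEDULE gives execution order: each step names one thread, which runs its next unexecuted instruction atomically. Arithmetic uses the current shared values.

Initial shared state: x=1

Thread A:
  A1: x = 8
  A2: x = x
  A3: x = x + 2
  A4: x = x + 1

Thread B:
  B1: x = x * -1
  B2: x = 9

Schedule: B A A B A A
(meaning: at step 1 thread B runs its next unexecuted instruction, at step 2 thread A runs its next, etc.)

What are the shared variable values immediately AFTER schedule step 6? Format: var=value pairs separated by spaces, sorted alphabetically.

Answer: x=12

Derivation:
Step 1: thread B executes B1 (x = x * -1). Shared: x=-1. PCs: A@0 B@1
Step 2: thread A executes A1 (x = 8). Shared: x=8. PCs: A@1 B@1
Step 3: thread A executes A2 (x = x). Shared: x=8. PCs: A@2 B@1
Step 4: thread B executes B2 (x = 9). Shared: x=9. PCs: A@2 B@2
Step 5: thread A executes A3 (x = x + 2). Shared: x=11. PCs: A@3 B@2
Step 6: thread A executes A4 (x = x + 1). Shared: x=12. PCs: A@4 B@2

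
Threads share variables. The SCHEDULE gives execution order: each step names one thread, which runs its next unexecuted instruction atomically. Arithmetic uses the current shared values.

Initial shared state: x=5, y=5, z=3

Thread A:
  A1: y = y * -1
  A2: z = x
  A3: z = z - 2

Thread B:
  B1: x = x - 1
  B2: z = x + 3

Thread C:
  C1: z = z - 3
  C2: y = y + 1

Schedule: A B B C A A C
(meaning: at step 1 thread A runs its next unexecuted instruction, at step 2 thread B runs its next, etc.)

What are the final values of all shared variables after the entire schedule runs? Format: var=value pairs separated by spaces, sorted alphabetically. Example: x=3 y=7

Answer: x=4 y=-4 z=2

Derivation:
Step 1: thread A executes A1 (y = y * -1). Shared: x=5 y=-5 z=3. PCs: A@1 B@0 C@0
Step 2: thread B executes B1 (x = x - 1). Shared: x=4 y=-5 z=3. PCs: A@1 B@1 C@0
Step 3: thread B executes B2 (z = x + 3). Shared: x=4 y=-5 z=7. PCs: A@1 B@2 C@0
Step 4: thread C executes C1 (z = z - 3). Shared: x=4 y=-5 z=4. PCs: A@1 B@2 C@1
Step 5: thread A executes A2 (z = x). Shared: x=4 y=-5 z=4. PCs: A@2 B@2 C@1
Step 6: thread A executes A3 (z = z - 2). Shared: x=4 y=-5 z=2. PCs: A@3 B@2 C@1
Step 7: thread C executes C2 (y = y + 1). Shared: x=4 y=-4 z=2. PCs: A@3 B@2 C@2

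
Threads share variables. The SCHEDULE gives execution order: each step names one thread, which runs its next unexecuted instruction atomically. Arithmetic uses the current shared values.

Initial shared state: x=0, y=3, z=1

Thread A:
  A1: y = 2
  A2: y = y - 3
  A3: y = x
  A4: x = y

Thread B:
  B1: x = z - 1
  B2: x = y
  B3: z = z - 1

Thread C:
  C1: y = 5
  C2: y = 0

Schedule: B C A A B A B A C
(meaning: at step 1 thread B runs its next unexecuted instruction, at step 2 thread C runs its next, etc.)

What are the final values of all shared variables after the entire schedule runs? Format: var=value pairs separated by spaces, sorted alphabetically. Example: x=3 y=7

Answer: x=-1 y=0 z=0

Derivation:
Step 1: thread B executes B1 (x = z - 1). Shared: x=0 y=3 z=1. PCs: A@0 B@1 C@0
Step 2: thread C executes C1 (y = 5). Shared: x=0 y=5 z=1. PCs: A@0 B@1 C@1
Step 3: thread A executes A1 (y = 2). Shared: x=0 y=2 z=1. PCs: A@1 B@1 C@1
Step 4: thread A executes A2 (y = y - 3). Shared: x=0 y=-1 z=1. PCs: A@2 B@1 C@1
Step 5: thread B executes B2 (x = y). Shared: x=-1 y=-1 z=1. PCs: A@2 B@2 C@1
Step 6: thread A executes A3 (y = x). Shared: x=-1 y=-1 z=1. PCs: A@3 B@2 C@1
Step 7: thread B executes B3 (z = z - 1). Shared: x=-1 y=-1 z=0. PCs: A@3 B@3 C@1
Step 8: thread A executes A4 (x = y). Shared: x=-1 y=-1 z=0. PCs: A@4 B@3 C@1
Step 9: thread C executes C2 (y = 0). Shared: x=-1 y=0 z=0. PCs: A@4 B@3 C@2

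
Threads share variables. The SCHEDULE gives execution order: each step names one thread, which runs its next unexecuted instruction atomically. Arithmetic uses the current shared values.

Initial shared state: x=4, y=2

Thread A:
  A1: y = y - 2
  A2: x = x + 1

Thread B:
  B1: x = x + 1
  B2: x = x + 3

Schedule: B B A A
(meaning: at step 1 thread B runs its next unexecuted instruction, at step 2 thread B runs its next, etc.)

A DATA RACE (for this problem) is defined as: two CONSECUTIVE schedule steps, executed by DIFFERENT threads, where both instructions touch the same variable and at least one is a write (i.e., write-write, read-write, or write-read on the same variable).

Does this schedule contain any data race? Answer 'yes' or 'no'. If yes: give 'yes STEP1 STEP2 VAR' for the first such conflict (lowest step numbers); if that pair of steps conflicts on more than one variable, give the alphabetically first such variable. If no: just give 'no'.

Steps 1,2: same thread (B). No race.
Steps 2,3: B(r=x,w=x) vs A(r=y,w=y). No conflict.
Steps 3,4: same thread (A). No race.

Answer: no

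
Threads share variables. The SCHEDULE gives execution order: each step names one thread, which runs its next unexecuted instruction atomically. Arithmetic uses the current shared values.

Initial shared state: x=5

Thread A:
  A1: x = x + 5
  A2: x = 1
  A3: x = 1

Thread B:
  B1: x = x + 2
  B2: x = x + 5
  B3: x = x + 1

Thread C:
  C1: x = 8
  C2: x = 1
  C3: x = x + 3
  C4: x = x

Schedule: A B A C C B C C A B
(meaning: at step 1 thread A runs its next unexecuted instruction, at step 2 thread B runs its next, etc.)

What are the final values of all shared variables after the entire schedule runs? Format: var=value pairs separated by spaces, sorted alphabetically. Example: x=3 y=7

Answer: x=2

Derivation:
Step 1: thread A executes A1 (x = x + 5). Shared: x=10. PCs: A@1 B@0 C@0
Step 2: thread B executes B1 (x = x + 2). Shared: x=12. PCs: A@1 B@1 C@0
Step 3: thread A executes A2 (x = 1). Shared: x=1. PCs: A@2 B@1 C@0
Step 4: thread C executes C1 (x = 8). Shared: x=8. PCs: A@2 B@1 C@1
Step 5: thread C executes C2 (x = 1). Shared: x=1. PCs: A@2 B@1 C@2
Step 6: thread B executes B2 (x = x + 5). Shared: x=6. PCs: A@2 B@2 C@2
Step 7: thread C executes C3 (x = x + 3). Shared: x=9. PCs: A@2 B@2 C@3
Step 8: thread C executes C4 (x = x). Shared: x=9. PCs: A@2 B@2 C@4
Step 9: thread A executes A3 (x = 1). Shared: x=1. PCs: A@3 B@2 C@4
Step 10: thread B executes B3 (x = x + 1). Shared: x=2. PCs: A@3 B@3 C@4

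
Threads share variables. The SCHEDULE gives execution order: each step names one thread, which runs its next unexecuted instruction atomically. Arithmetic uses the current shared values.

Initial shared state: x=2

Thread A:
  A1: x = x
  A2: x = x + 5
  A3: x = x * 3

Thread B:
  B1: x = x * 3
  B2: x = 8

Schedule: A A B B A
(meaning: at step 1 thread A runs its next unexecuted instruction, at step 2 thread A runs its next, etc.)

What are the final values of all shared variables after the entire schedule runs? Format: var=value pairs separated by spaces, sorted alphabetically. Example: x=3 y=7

Answer: x=24

Derivation:
Step 1: thread A executes A1 (x = x). Shared: x=2. PCs: A@1 B@0
Step 2: thread A executes A2 (x = x + 5). Shared: x=7. PCs: A@2 B@0
Step 3: thread B executes B1 (x = x * 3). Shared: x=21. PCs: A@2 B@1
Step 4: thread B executes B2 (x = 8). Shared: x=8. PCs: A@2 B@2
Step 5: thread A executes A3 (x = x * 3). Shared: x=24. PCs: A@3 B@2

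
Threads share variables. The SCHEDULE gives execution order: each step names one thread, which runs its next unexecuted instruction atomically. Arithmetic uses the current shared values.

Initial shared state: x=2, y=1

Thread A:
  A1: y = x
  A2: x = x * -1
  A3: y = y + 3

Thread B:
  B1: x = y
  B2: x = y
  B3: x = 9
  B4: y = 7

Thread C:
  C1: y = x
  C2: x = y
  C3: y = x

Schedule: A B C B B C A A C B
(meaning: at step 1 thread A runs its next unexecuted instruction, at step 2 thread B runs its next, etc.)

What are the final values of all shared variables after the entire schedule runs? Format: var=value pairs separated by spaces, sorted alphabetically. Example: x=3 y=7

Answer: x=-2 y=7

Derivation:
Step 1: thread A executes A1 (y = x). Shared: x=2 y=2. PCs: A@1 B@0 C@0
Step 2: thread B executes B1 (x = y). Shared: x=2 y=2. PCs: A@1 B@1 C@0
Step 3: thread C executes C1 (y = x). Shared: x=2 y=2. PCs: A@1 B@1 C@1
Step 4: thread B executes B2 (x = y). Shared: x=2 y=2. PCs: A@1 B@2 C@1
Step 5: thread B executes B3 (x = 9). Shared: x=9 y=2. PCs: A@1 B@3 C@1
Step 6: thread C executes C2 (x = y). Shared: x=2 y=2. PCs: A@1 B@3 C@2
Step 7: thread A executes A2 (x = x * -1). Shared: x=-2 y=2. PCs: A@2 B@3 C@2
Step 8: thread A executes A3 (y = y + 3). Shared: x=-2 y=5. PCs: A@3 B@3 C@2
Step 9: thread C executes C3 (y = x). Shared: x=-2 y=-2. PCs: A@3 B@3 C@3
Step 10: thread B executes B4 (y = 7). Shared: x=-2 y=7. PCs: A@3 B@4 C@3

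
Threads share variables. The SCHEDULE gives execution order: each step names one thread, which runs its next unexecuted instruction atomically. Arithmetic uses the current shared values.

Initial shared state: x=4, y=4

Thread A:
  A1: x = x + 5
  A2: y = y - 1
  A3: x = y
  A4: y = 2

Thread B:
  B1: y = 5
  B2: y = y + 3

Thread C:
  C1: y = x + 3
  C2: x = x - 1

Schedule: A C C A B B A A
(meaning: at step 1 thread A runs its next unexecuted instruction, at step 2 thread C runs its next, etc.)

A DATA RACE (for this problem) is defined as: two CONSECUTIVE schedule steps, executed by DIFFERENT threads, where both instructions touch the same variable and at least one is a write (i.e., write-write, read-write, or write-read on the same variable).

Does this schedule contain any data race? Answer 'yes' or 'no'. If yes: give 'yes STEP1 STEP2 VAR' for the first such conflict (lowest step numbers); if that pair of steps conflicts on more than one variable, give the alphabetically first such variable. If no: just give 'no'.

Answer: yes 1 2 x

Derivation:
Steps 1,2: A(x = x + 5) vs C(y = x + 3). RACE on x (W-R).
Steps 2,3: same thread (C). No race.
Steps 3,4: C(r=x,w=x) vs A(r=y,w=y). No conflict.
Steps 4,5: A(y = y - 1) vs B(y = 5). RACE on y (W-W).
Steps 5,6: same thread (B). No race.
Steps 6,7: B(y = y + 3) vs A(x = y). RACE on y (W-R).
Steps 7,8: same thread (A). No race.
First conflict at steps 1,2.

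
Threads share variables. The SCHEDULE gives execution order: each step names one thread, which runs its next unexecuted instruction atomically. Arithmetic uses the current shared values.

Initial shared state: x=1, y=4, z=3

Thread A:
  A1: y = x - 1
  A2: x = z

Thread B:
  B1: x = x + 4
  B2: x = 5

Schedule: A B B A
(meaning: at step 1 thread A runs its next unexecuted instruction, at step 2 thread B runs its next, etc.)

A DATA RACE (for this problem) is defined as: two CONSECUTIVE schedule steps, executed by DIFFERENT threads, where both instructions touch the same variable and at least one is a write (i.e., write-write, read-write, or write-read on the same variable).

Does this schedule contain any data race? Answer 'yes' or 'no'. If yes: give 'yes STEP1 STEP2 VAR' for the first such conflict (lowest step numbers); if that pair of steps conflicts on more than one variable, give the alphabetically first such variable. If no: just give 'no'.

Steps 1,2: A(y = x - 1) vs B(x = x + 4). RACE on x (R-W).
Steps 2,3: same thread (B). No race.
Steps 3,4: B(x = 5) vs A(x = z). RACE on x (W-W).
First conflict at steps 1,2.

Answer: yes 1 2 x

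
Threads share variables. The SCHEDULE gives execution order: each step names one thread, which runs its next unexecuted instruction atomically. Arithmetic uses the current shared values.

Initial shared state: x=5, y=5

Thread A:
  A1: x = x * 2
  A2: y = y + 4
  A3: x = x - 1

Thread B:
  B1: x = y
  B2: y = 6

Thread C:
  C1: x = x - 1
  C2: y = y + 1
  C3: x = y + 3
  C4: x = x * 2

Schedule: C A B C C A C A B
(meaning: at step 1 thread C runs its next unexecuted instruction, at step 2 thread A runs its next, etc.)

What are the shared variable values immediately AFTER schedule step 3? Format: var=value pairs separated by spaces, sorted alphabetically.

Step 1: thread C executes C1 (x = x - 1). Shared: x=4 y=5. PCs: A@0 B@0 C@1
Step 2: thread A executes A1 (x = x * 2). Shared: x=8 y=5. PCs: A@1 B@0 C@1
Step 3: thread B executes B1 (x = y). Shared: x=5 y=5. PCs: A@1 B@1 C@1

Answer: x=5 y=5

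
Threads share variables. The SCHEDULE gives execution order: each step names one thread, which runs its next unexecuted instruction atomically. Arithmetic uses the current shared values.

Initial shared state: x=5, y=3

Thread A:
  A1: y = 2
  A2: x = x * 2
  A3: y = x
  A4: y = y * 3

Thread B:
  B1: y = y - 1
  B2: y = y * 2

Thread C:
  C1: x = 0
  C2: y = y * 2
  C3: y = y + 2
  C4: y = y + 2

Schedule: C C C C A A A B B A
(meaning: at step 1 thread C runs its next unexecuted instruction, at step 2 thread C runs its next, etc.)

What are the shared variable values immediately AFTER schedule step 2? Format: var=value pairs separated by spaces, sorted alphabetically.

Step 1: thread C executes C1 (x = 0). Shared: x=0 y=3. PCs: A@0 B@0 C@1
Step 2: thread C executes C2 (y = y * 2). Shared: x=0 y=6. PCs: A@0 B@0 C@2

Answer: x=0 y=6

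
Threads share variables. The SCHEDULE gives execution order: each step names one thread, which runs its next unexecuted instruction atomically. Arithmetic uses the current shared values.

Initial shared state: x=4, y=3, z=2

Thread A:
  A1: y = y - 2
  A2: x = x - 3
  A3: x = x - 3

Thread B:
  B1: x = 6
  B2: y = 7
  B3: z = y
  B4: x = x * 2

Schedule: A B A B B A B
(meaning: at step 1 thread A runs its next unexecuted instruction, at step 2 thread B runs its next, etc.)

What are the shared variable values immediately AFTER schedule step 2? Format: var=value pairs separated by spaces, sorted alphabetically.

Step 1: thread A executes A1 (y = y - 2). Shared: x=4 y=1 z=2. PCs: A@1 B@0
Step 2: thread B executes B1 (x = 6). Shared: x=6 y=1 z=2. PCs: A@1 B@1

Answer: x=6 y=1 z=2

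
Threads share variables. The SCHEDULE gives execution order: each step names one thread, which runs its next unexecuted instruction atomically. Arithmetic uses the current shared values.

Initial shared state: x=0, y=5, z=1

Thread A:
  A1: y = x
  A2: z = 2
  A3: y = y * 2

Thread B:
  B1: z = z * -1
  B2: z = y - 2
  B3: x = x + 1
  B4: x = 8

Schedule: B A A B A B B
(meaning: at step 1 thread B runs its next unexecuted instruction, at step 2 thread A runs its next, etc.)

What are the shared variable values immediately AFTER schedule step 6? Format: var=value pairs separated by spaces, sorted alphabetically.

Answer: x=1 y=0 z=-2

Derivation:
Step 1: thread B executes B1 (z = z * -1). Shared: x=0 y=5 z=-1. PCs: A@0 B@1
Step 2: thread A executes A1 (y = x). Shared: x=0 y=0 z=-1. PCs: A@1 B@1
Step 3: thread A executes A2 (z = 2). Shared: x=0 y=0 z=2. PCs: A@2 B@1
Step 4: thread B executes B2 (z = y - 2). Shared: x=0 y=0 z=-2. PCs: A@2 B@2
Step 5: thread A executes A3 (y = y * 2). Shared: x=0 y=0 z=-2. PCs: A@3 B@2
Step 6: thread B executes B3 (x = x + 1). Shared: x=1 y=0 z=-2. PCs: A@3 B@3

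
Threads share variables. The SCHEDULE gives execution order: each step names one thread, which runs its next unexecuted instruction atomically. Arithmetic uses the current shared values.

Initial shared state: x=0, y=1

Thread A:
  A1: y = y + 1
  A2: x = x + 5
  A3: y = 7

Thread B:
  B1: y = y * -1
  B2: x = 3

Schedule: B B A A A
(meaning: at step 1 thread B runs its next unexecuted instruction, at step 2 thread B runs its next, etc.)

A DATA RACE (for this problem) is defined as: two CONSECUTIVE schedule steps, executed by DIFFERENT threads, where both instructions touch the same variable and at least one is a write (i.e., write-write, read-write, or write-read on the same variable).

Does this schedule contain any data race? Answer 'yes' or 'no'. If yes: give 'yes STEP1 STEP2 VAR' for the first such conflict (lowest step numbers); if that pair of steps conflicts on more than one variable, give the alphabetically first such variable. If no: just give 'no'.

Steps 1,2: same thread (B). No race.
Steps 2,3: B(r=-,w=x) vs A(r=y,w=y). No conflict.
Steps 3,4: same thread (A). No race.
Steps 4,5: same thread (A). No race.

Answer: no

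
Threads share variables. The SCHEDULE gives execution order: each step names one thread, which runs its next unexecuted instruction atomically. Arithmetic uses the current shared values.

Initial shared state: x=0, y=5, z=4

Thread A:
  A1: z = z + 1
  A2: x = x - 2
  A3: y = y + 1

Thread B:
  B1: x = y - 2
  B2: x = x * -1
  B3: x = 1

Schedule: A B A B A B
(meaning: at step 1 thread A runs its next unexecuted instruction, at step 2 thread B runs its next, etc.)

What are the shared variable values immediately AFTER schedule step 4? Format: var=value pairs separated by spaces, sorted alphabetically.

Step 1: thread A executes A1 (z = z + 1). Shared: x=0 y=5 z=5. PCs: A@1 B@0
Step 2: thread B executes B1 (x = y - 2). Shared: x=3 y=5 z=5. PCs: A@1 B@1
Step 3: thread A executes A2 (x = x - 2). Shared: x=1 y=5 z=5. PCs: A@2 B@1
Step 4: thread B executes B2 (x = x * -1). Shared: x=-1 y=5 z=5. PCs: A@2 B@2

Answer: x=-1 y=5 z=5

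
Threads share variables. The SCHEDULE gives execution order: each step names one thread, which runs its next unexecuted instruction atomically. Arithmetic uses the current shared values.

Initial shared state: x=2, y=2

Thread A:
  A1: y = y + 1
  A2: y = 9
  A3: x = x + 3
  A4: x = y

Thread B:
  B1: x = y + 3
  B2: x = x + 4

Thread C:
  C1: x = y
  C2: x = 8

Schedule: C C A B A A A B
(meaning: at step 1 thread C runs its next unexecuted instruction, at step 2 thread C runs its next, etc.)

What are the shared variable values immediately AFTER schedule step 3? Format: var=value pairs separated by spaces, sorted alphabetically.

Step 1: thread C executes C1 (x = y). Shared: x=2 y=2. PCs: A@0 B@0 C@1
Step 2: thread C executes C2 (x = 8). Shared: x=8 y=2. PCs: A@0 B@0 C@2
Step 3: thread A executes A1 (y = y + 1). Shared: x=8 y=3. PCs: A@1 B@0 C@2

Answer: x=8 y=3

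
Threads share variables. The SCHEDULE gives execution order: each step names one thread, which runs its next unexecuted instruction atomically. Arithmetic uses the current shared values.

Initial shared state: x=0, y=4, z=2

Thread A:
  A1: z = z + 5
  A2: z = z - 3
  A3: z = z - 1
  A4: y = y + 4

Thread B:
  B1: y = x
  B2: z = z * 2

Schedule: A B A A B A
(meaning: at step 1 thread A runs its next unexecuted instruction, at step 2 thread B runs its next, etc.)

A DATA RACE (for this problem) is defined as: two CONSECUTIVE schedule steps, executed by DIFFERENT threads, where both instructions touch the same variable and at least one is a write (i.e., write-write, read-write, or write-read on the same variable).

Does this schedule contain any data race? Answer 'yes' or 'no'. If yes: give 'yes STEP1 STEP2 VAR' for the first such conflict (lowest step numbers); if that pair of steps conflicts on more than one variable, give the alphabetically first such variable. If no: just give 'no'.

Steps 1,2: A(r=z,w=z) vs B(r=x,w=y). No conflict.
Steps 2,3: B(r=x,w=y) vs A(r=z,w=z). No conflict.
Steps 3,4: same thread (A). No race.
Steps 4,5: A(z = z - 1) vs B(z = z * 2). RACE on z (W-W).
Steps 5,6: B(r=z,w=z) vs A(r=y,w=y). No conflict.
First conflict at steps 4,5.

Answer: yes 4 5 z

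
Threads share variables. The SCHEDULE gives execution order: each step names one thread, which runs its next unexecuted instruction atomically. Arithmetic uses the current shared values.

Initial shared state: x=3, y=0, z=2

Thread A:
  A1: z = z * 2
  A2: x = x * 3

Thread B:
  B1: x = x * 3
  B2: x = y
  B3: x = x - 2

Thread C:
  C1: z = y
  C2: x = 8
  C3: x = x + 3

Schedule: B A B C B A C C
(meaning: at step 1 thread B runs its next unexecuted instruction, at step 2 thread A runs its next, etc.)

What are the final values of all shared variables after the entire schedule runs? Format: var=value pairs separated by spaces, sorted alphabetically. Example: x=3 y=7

Step 1: thread B executes B1 (x = x * 3). Shared: x=9 y=0 z=2. PCs: A@0 B@1 C@0
Step 2: thread A executes A1 (z = z * 2). Shared: x=9 y=0 z=4. PCs: A@1 B@1 C@0
Step 3: thread B executes B2 (x = y). Shared: x=0 y=0 z=4. PCs: A@1 B@2 C@0
Step 4: thread C executes C1 (z = y). Shared: x=0 y=0 z=0. PCs: A@1 B@2 C@1
Step 5: thread B executes B3 (x = x - 2). Shared: x=-2 y=0 z=0. PCs: A@1 B@3 C@1
Step 6: thread A executes A2 (x = x * 3). Shared: x=-6 y=0 z=0. PCs: A@2 B@3 C@1
Step 7: thread C executes C2 (x = 8). Shared: x=8 y=0 z=0. PCs: A@2 B@3 C@2
Step 8: thread C executes C3 (x = x + 3). Shared: x=11 y=0 z=0. PCs: A@2 B@3 C@3

Answer: x=11 y=0 z=0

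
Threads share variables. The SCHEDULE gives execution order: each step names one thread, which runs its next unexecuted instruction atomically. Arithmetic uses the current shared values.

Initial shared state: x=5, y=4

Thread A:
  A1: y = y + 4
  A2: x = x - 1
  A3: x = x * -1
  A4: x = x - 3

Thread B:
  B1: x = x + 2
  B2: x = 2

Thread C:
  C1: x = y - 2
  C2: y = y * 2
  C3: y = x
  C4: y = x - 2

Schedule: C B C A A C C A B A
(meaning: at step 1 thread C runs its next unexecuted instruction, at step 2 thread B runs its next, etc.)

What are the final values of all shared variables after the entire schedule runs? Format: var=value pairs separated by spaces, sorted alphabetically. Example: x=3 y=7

Answer: x=-1 y=1

Derivation:
Step 1: thread C executes C1 (x = y - 2). Shared: x=2 y=4. PCs: A@0 B@0 C@1
Step 2: thread B executes B1 (x = x + 2). Shared: x=4 y=4. PCs: A@0 B@1 C@1
Step 3: thread C executes C2 (y = y * 2). Shared: x=4 y=8. PCs: A@0 B@1 C@2
Step 4: thread A executes A1 (y = y + 4). Shared: x=4 y=12. PCs: A@1 B@1 C@2
Step 5: thread A executes A2 (x = x - 1). Shared: x=3 y=12. PCs: A@2 B@1 C@2
Step 6: thread C executes C3 (y = x). Shared: x=3 y=3. PCs: A@2 B@1 C@3
Step 7: thread C executes C4 (y = x - 2). Shared: x=3 y=1. PCs: A@2 B@1 C@4
Step 8: thread A executes A3 (x = x * -1). Shared: x=-3 y=1. PCs: A@3 B@1 C@4
Step 9: thread B executes B2 (x = 2). Shared: x=2 y=1. PCs: A@3 B@2 C@4
Step 10: thread A executes A4 (x = x - 3). Shared: x=-1 y=1. PCs: A@4 B@2 C@4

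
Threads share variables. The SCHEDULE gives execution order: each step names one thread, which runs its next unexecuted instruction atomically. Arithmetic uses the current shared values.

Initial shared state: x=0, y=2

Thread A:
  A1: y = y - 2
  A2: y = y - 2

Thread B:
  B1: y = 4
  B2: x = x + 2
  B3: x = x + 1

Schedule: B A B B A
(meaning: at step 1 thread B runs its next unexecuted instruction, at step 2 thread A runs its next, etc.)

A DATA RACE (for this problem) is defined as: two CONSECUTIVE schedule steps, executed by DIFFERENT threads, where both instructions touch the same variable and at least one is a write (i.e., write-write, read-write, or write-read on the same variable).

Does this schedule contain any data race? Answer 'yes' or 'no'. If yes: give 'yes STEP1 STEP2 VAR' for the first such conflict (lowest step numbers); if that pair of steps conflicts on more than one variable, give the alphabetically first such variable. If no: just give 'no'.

Steps 1,2: B(y = 4) vs A(y = y - 2). RACE on y (W-W).
Steps 2,3: A(r=y,w=y) vs B(r=x,w=x). No conflict.
Steps 3,4: same thread (B). No race.
Steps 4,5: B(r=x,w=x) vs A(r=y,w=y). No conflict.
First conflict at steps 1,2.

Answer: yes 1 2 y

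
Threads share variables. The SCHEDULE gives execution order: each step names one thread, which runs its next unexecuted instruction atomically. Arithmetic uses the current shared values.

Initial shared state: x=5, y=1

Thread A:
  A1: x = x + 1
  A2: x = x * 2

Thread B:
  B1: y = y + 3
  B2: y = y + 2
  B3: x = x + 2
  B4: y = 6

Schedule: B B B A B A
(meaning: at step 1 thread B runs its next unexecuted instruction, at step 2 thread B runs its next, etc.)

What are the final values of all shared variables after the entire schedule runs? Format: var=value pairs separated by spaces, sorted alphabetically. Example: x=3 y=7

Answer: x=16 y=6

Derivation:
Step 1: thread B executes B1 (y = y + 3). Shared: x=5 y=4. PCs: A@0 B@1
Step 2: thread B executes B2 (y = y + 2). Shared: x=5 y=6. PCs: A@0 B@2
Step 3: thread B executes B3 (x = x + 2). Shared: x=7 y=6. PCs: A@0 B@3
Step 4: thread A executes A1 (x = x + 1). Shared: x=8 y=6. PCs: A@1 B@3
Step 5: thread B executes B4 (y = 6). Shared: x=8 y=6. PCs: A@1 B@4
Step 6: thread A executes A2 (x = x * 2). Shared: x=16 y=6. PCs: A@2 B@4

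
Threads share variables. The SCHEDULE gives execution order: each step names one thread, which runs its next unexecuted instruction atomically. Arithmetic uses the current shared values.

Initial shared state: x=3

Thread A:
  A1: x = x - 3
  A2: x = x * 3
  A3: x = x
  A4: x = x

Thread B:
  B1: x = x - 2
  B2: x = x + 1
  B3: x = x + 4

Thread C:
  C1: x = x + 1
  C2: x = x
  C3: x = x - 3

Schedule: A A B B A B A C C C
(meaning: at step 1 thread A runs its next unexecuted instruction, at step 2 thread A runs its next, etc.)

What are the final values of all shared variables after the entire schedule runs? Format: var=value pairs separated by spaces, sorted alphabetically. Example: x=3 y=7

Step 1: thread A executes A1 (x = x - 3). Shared: x=0. PCs: A@1 B@0 C@0
Step 2: thread A executes A2 (x = x * 3). Shared: x=0. PCs: A@2 B@0 C@0
Step 3: thread B executes B1 (x = x - 2). Shared: x=-2. PCs: A@2 B@1 C@0
Step 4: thread B executes B2 (x = x + 1). Shared: x=-1. PCs: A@2 B@2 C@0
Step 5: thread A executes A3 (x = x). Shared: x=-1. PCs: A@3 B@2 C@0
Step 6: thread B executes B3 (x = x + 4). Shared: x=3. PCs: A@3 B@3 C@0
Step 7: thread A executes A4 (x = x). Shared: x=3. PCs: A@4 B@3 C@0
Step 8: thread C executes C1 (x = x + 1). Shared: x=4. PCs: A@4 B@3 C@1
Step 9: thread C executes C2 (x = x). Shared: x=4. PCs: A@4 B@3 C@2
Step 10: thread C executes C3 (x = x - 3). Shared: x=1. PCs: A@4 B@3 C@3

Answer: x=1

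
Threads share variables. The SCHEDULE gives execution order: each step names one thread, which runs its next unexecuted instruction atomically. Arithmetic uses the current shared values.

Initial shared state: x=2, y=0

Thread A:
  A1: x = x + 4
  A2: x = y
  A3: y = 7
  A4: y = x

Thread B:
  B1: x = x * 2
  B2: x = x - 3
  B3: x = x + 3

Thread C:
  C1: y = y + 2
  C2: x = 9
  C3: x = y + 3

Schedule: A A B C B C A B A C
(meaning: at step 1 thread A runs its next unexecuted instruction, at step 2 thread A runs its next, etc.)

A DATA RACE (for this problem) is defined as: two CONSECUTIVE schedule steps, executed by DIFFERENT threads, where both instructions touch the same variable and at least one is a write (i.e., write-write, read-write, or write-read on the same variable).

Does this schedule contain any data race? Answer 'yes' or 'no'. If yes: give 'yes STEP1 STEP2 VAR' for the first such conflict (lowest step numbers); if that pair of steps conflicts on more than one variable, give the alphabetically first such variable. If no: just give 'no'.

Steps 1,2: same thread (A). No race.
Steps 2,3: A(x = y) vs B(x = x * 2). RACE on x (W-W).
Steps 3,4: B(r=x,w=x) vs C(r=y,w=y). No conflict.
Steps 4,5: C(r=y,w=y) vs B(r=x,w=x). No conflict.
Steps 5,6: B(x = x - 3) vs C(x = 9). RACE on x (W-W).
Steps 6,7: C(r=-,w=x) vs A(r=-,w=y). No conflict.
Steps 7,8: A(r=-,w=y) vs B(r=x,w=x). No conflict.
Steps 8,9: B(x = x + 3) vs A(y = x). RACE on x (W-R).
Steps 9,10: A(y = x) vs C(x = y + 3). RACE on x (R-W), y (W-R). Multiple vars; alphabetically first is x.
First conflict at steps 2,3.

Answer: yes 2 3 x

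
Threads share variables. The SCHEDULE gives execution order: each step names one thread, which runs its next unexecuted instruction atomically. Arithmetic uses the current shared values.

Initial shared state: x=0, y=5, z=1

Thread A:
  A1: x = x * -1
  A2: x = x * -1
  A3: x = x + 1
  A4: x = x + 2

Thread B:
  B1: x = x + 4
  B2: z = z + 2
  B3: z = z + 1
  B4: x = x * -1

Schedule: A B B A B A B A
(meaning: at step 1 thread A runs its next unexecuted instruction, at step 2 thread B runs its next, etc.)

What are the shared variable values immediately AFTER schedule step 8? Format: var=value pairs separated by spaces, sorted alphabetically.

Answer: x=5 y=5 z=4

Derivation:
Step 1: thread A executes A1 (x = x * -1). Shared: x=0 y=5 z=1. PCs: A@1 B@0
Step 2: thread B executes B1 (x = x + 4). Shared: x=4 y=5 z=1. PCs: A@1 B@1
Step 3: thread B executes B2 (z = z + 2). Shared: x=4 y=5 z=3. PCs: A@1 B@2
Step 4: thread A executes A2 (x = x * -1). Shared: x=-4 y=5 z=3. PCs: A@2 B@2
Step 5: thread B executes B3 (z = z + 1). Shared: x=-4 y=5 z=4. PCs: A@2 B@3
Step 6: thread A executes A3 (x = x + 1). Shared: x=-3 y=5 z=4. PCs: A@3 B@3
Step 7: thread B executes B4 (x = x * -1). Shared: x=3 y=5 z=4. PCs: A@3 B@4
Step 8: thread A executes A4 (x = x + 2). Shared: x=5 y=5 z=4. PCs: A@4 B@4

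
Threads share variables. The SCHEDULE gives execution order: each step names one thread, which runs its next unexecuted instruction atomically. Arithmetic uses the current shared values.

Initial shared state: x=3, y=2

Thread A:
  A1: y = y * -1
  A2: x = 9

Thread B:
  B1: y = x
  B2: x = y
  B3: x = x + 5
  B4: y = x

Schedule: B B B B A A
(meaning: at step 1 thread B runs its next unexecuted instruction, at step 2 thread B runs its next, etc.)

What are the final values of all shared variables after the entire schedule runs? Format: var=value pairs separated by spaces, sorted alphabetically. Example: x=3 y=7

Step 1: thread B executes B1 (y = x). Shared: x=3 y=3. PCs: A@0 B@1
Step 2: thread B executes B2 (x = y). Shared: x=3 y=3. PCs: A@0 B@2
Step 3: thread B executes B3 (x = x + 5). Shared: x=8 y=3. PCs: A@0 B@3
Step 4: thread B executes B4 (y = x). Shared: x=8 y=8. PCs: A@0 B@4
Step 5: thread A executes A1 (y = y * -1). Shared: x=8 y=-8. PCs: A@1 B@4
Step 6: thread A executes A2 (x = 9). Shared: x=9 y=-8. PCs: A@2 B@4

Answer: x=9 y=-8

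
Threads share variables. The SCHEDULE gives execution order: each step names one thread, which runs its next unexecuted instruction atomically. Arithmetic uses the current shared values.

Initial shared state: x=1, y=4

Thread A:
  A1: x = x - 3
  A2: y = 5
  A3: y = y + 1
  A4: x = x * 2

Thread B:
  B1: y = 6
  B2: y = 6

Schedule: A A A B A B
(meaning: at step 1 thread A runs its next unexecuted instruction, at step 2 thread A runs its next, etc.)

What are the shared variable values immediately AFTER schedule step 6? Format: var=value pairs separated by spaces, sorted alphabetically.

Answer: x=-4 y=6

Derivation:
Step 1: thread A executes A1 (x = x - 3). Shared: x=-2 y=4. PCs: A@1 B@0
Step 2: thread A executes A2 (y = 5). Shared: x=-2 y=5. PCs: A@2 B@0
Step 3: thread A executes A3 (y = y + 1). Shared: x=-2 y=6. PCs: A@3 B@0
Step 4: thread B executes B1 (y = 6). Shared: x=-2 y=6. PCs: A@3 B@1
Step 5: thread A executes A4 (x = x * 2). Shared: x=-4 y=6. PCs: A@4 B@1
Step 6: thread B executes B2 (y = 6). Shared: x=-4 y=6. PCs: A@4 B@2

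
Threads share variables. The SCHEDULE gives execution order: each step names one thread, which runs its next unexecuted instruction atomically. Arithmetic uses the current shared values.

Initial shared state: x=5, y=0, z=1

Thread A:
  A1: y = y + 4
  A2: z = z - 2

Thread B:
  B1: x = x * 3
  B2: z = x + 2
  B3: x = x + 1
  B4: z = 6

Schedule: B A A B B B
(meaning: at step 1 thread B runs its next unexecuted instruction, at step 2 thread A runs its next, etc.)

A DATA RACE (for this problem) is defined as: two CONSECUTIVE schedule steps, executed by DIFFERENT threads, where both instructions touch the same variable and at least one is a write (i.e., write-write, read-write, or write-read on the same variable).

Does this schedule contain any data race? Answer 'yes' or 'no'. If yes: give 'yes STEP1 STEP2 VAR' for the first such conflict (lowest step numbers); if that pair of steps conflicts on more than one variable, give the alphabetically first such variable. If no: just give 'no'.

Steps 1,2: B(r=x,w=x) vs A(r=y,w=y). No conflict.
Steps 2,3: same thread (A). No race.
Steps 3,4: A(z = z - 2) vs B(z = x + 2). RACE on z (W-W).
Steps 4,5: same thread (B). No race.
Steps 5,6: same thread (B). No race.
First conflict at steps 3,4.

Answer: yes 3 4 z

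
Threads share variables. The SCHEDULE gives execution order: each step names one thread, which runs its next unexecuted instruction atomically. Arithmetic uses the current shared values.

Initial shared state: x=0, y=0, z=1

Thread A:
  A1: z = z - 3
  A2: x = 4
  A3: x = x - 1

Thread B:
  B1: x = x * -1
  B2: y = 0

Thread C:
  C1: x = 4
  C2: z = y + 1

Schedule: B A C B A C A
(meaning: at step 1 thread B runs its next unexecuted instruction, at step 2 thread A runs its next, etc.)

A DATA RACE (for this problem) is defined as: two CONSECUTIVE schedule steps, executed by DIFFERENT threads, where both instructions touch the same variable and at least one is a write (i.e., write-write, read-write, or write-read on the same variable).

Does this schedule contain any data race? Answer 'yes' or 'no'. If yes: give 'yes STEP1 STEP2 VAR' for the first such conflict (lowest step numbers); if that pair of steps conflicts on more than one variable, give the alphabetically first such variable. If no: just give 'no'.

Answer: no

Derivation:
Steps 1,2: B(r=x,w=x) vs A(r=z,w=z). No conflict.
Steps 2,3: A(r=z,w=z) vs C(r=-,w=x). No conflict.
Steps 3,4: C(r=-,w=x) vs B(r=-,w=y). No conflict.
Steps 4,5: B(r=-,w=y) vs A(r=-,w=x). No conflict.
Steps 5,6: A(r=-,w=x) vs C(r=y,w=z). No conflict.
Steps 6,7: C(r=y,w=z) vs A(r=x,w=x). No conflict.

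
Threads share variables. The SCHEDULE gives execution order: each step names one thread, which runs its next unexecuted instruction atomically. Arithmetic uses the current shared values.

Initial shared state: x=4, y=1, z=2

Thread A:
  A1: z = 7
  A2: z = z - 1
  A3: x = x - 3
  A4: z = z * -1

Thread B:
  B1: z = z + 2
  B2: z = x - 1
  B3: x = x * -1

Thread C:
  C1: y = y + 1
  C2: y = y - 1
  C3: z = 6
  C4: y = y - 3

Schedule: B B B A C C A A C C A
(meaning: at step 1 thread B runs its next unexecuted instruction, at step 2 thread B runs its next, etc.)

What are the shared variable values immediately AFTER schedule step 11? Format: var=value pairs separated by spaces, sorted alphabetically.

Answer: x=-7 y=-2 z=-6

Derivation:
Step 1: thread B executes B1 (z = z + 2). Shared: x=4 y=1 z=4. PCs: A@0 B@1 C@0
Step 2: thread B executes B2 (z = x - 1). Shared: x=4 y=1 z=3. PCs: A@0 B@2 C@0
Step 3: thread B executes B3 (x = x * -1). Shared: x=-4 y=1 z=3. PCs: A@0 B@3 C@0
Step 4: thread A executes A1 (z = 7). Shared: x=-4 y=1 z=7. PCs: A@1 B@3 C@0
Step 5: thread C executes C1 (y = y + 1). Shared: x=-4 y=2 z=7. PCs: A@1 B@3 C@1
Step 6: thread C executes C2 (y = y - 1). Shared: x=-4 y=1 z=7. PCs: A@1 B@3 C@2
Step 7: thread A executes A2 (z = z - 1). Shared: x=-4 y=1 z=6. PCs: A@2 B@3 C@2
Step 8: thread A executes A3 (x = x - 3). Shared: x=-7 y=1 z=6. PCs: A@3 B@3 C@2
Step 9: thread C executes C3 (z = 6). Shared: x=-7 y=1 z=6. PCs: A@3 B@3 C@3
Step 10: thread C executes C4 (y = y - 3). Shared: x=-7 y=-2 z=6. PCs: A@3 B@3 C@4
Step 11: thread A executes A4 (z = z * -1). Shared: x=-7 y=-2 z=-6. PCs: A@4 B@3 C@4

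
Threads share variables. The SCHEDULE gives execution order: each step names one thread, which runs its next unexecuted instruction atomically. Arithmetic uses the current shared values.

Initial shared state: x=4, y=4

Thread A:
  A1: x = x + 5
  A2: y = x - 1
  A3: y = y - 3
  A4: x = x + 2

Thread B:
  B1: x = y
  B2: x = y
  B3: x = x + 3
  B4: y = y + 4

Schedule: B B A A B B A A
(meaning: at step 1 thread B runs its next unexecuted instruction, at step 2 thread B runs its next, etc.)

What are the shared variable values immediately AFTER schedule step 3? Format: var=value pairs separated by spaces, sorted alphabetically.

Step 1: thread B executes B1 (x = y). Shared: x=4 y=4. PCs: A@0 B@1
Step 2: thread B executes B2 (x = y). Shared: x=4 y=4. PCs: A@0 B@2
Step 3: thread A executes A1 (x = x + 5). Shared: x=9 y=4. PCs: A@1 B@2

Answer: x=9 y=4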